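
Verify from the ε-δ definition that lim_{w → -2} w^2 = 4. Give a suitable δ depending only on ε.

δ = min(1, ε/5)

Let ε > 0 be given. We seek δ > 0 with 0 < |w + 2| < δ ⇒ |w^2 − 4| < ε.
Factor: w^2 − 4 = (w + 2)(w - 2), so |w^2 − 4| = |w + 2|·|w - 2|.
Impose δ ≤ 1 so that |w| < 3; then |w - 2| ≤ 5.
Hence |w^2 − 4| ≤ 5|w + 2|, which is < ε once |w + 2| < ε/5.
Take δ = min(1, ε/5). If 0 < |w + 2| < δ then both bounds hold and |w^2 − 4| ≤ 5|w + 2| < 5·(ε/5) = ε.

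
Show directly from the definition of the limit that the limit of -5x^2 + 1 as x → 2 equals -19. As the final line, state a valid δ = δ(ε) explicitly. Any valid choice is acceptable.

δ = min(2, ε/30)

Let ε > 0 be given. We want δ > 0 such that 0 < |x − 2| < δ implies |(-5x^2 + 1) + 19| < ε.
(-5x^2 + 1) + 19 = -5x^2 + 20 = (x − 2)(-5x - 10).
So |(-5x^2 + 1) + 19| = |x − 2|·|-5x - 10|.
Assume first that |x − 2| < 2, so |x| < 4. Then |-5x - 10| ≤ 5·4 + 10 = 30.
Hence |(-5x^2 + 1) + 19| ≤ 30|x − 2| < ε provided |x − 2| < ε/30.
Take δ = min(2, ε/30). Then 0 < |x − 2| < δ gives both |x − 2| < 2 and |x − 2| < ε/30, so |(-5x^2 + 1) + 19| < ε.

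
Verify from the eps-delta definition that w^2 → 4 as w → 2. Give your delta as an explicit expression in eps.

Let eps > 0. We seek delta > 0 with 0 < |w − 2| < delta ⇒ |w^2 − 4| < eps.
Factor: w^2 − 4 = (w − 2)(w + 2), so |w^2 − 4| = |w − 2|·|w + 2|.
Impose delta ≤ 1 so that |w| < 3; then |w + 2| ≤ 5.
Hence |w^2 − 4| ≤ 5|w − 2|, which is < eps once |w − 2| < eps/5.
Take delta = min(1, eps/5). If 0 < |w − 2| < delta then both bounds hold and |w^2 − 4| ≤ 5|w − 2| < 5·(eps/5) = eps.

delta = min(1, eps/5)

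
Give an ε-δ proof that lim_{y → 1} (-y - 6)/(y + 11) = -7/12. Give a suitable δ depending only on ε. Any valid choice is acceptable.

δ = min(6, (72/5)ε)

Suppose ε > 0. We want δ > 0 with 0 < |y − 1| < δ ⇒ |(-y - 6)/(y + 11) + 7/12| < ε.
Combining over a common denominator, (-y - 6)/(y + 11) + 7/12 = [(-y - 6)·12 − (-7)·(y + 11)] / [12·(y + 11)] = -5(y − 1) / (12(y + 11)).
So |(-y - 6)/(y + 11) + 7/12| = 5|y − 1| / (12·|y + 11|).
Require δ ≤ 6, so |y + 11| ≥ |12| − |y − 1| > 12 − 6 = 6.
Hence |(-y - 6)/(y + 11) + 7/12| < 5|y − 1|/(12·6) = (5/72)|y − 1|, which is < ε once |y − 1| < (72/5)ε.
Take δ = min(6, (72/5)ε). Then 0 < |y − 1| < δ forces both bounds, so |(-y - 6)/(y + 11) + 7/12| < ε.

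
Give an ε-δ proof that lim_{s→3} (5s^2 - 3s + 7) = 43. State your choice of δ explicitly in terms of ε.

Let ε > 0 be given. We want δ > 0 such that 0 < |s − 3| < δ implies |(5s^2 - 3s + 7) − 43| < ε.
(5s^2 - 3s + 7) − 43 = 5s^2 - 3s - 36 = (s − 3)(5s + 12).
So |(5s^2 - 3s + 7) − 43| = |s − 3|·|5s + 12|.
Require δ ≤ 1. Then |s − 3| < 1 gives |s| < 4, and by the triangle inequality |5s + 12| ≤ 5·4 + 12 = 32.
Hence |(5s^2 - 3s + 7) − 43| ≤ 32|s − 3| < ε provided |s − 3| < ε/32.
Take δ = min(1, ε/32). Then 0 < |s − 3| < δ gives both |s − 3| < 1 and |s − 3| < ε/32, so |(5s^2 - 3s + 7) − 43| < ε.

δ = min(1, ε/32)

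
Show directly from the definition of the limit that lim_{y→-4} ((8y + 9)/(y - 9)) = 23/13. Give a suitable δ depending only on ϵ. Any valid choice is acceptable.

Fix ϵ > 0. We want δ > 0 with 0 < |y + 4| < δ ⇒ |(8y + 9)/(y - 9) − (23/13)| < ϵ.
Combining over a common denominator, (8y + 9)/(y - 9) − (23/13) = [(8y + 9)·(-13) − (-23)·(y - 9)] / [(-13)·(y - 9)] = -81(y + 4) / ((-13)(y - 9)).
So |(8y + 9)/(y - 9) − (23/13)| = 81|y + 4| / (13·|y − 9|).
Require δ ≤ 13/2, so |y − 9| ≥ |-13| − |y + 4| > 13 − 13/2 = 13/2.
Hence |(8y + 9)/(y - 9) − (23/13)| < 81|y + 4|/(13·(13/2)) = (162/169)|y + 4|, which is < ϵ once |y + 4| < (169/162)ϵ.
Take δ = min(13/2, (169/162)ϵ). Then 0 < |y + 4| < δ forces both bounds, so |(8y + 9)/(y - 9) − (23/13)| < ϵ.

δ = min(13/2, (169/162)ϵ)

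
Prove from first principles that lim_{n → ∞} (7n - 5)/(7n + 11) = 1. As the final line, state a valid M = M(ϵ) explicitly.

M = (16/7)/ϵ

Suppose ϵ > 0. For n ≥ 1, |(7n - 5)/(7n + 11) − 1| = |-112|/(7(7n + 11)) = 112/(7(7n + 11)).
Since 7n + 11 ≥ 7n for n ≥ 1, this is ≤ 112/(7·7n) = (16/7)/n.
So |(7n - 5)/(7n + 11) − 1| < ϵ whenever n > (16/7)/ϵ.
Take M = (16/7)/ϵ. If n > M then |(7n - 5)/(7n + 11) − 1| ≤ (16/7)/n < ϵ.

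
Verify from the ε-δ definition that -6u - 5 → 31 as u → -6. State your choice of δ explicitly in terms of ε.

Fix ε > 0. We need δ > 0 so that 0 < |u + 6| < δ implies |(-6u - 5) − 31| < ε.
Since (-6u - 5) − 31 = -6(u + 6), we have |(-6u - 5) − 31| = 6|u + 6|.
Thus it suffices that |u + 6| < ε/6.
Take δ = ε/6. If 0 < |u + 6| < δ then |(-6u - 5) − 31| = 6|u + 6| < 6·(ε/6) = ε.

δ = ε/6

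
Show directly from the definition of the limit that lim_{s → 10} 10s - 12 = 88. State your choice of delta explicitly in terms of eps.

delta = eps/10

Let eps > 0 be given. We need delta > 0 so that 0 < |s − 10| < delta implies |(10s - 12) − 88| < eps.
|(10s - 12) − 88| = |10s - 100| = 10|s − 10|.
Thus it suffices that |s − 10| < eps/10.
Take delta = eps/10. If 0 < |s − 10| < delta then |(10s - 12) − 88| = 10|s − 10| < 10·(eps/10) = eps.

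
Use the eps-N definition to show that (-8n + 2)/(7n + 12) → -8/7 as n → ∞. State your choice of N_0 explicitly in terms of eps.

Suppose eps > 0. For n ≥ 1, |(-8n + 2)/(7n + 12) + 8/7| = |110|/(7(7n + 12)) = 110/(7(7n + 12)).
Since 7n + 12 ≥ 7n for n ≥ 1, this is ≤ 110/(7·7n) = (110/49)/n.
So |(-8n + 2)/(7n + 12) + 8/7| < eps whenever n > (110/49)/eps.
Take N_0 = (110/49)/eps. If n > N_0 then |(-8n + 2)/(7n + 12) + 8/7| ≤ (110/49)/n < eps.

N_0 = (110/49)/eps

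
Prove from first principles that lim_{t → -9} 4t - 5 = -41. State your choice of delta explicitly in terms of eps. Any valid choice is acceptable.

delta = eps/4

Suppose eps > 0. We need delta > 0 so that 0 < |t + 9| < delta implies |(4t - 5) + 41| < eps.
|(4t - 5) + 41| = |4t + 36| = 4|t + 9|.
So 4|t + 9| < eps exactly when |t + 9| < eps/4.
Choosing delta = eps/4 gives |(4t - 5) + 41| = 4|t + 9| < eps whenever |t + 9| < delta.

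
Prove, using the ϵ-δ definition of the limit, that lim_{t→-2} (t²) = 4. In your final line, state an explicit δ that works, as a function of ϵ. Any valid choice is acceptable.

δ = min(1, ϵ/5)

Fix ϵ > 0. We seek δ > 0 with 0 < |t + 2| < δ ⇒ |t² − 4| < ϵ.
Factor: t² − 4 = (t + 2)(t - 2), so |t² − 4| = |t + 2|·|t - 2|.
Restrict δ ≤ 1. Then |t + 2| < 1 gives |t| < 3, so by the triangle inequality |t - 2| ≤ 3 + 2 = 5.
Hence |t² − 4| ≤ 5|t + 2|, which is < ϵ once |t + 2| < ϵ/5.
Take δ = min(1, ϵ/5). If 0 < |t + 2| < δ then both bounds hold and |t² − 4| ≤ 5|t + 2| < 5·(ϵ/5) = ϵ.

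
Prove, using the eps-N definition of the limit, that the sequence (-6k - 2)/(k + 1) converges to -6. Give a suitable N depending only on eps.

Let eps > 0 be given. For k ≥ 1, |(-6k - 2)/(k + 1) + 6| = |4|/((k + 1)) = 4/((k + 1)).
Since k + 1 ≥ k for k ≥ 1, this is ≤ 4/(k) = 4/k.
So |(-6k - 2)/(k + 1) + 6| < eps whenever k > 4/eps.
Take N = 4/eps. If k > N then |(-6k - 2)/(k + 1) + 6| ≤ 4/k < eps.

N = 4/eps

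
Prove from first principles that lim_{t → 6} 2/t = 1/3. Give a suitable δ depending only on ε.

δ = min(3, 9ε)

Suppose ε > 0. We seek δ > 0 such that 0 < |t − 6| < δ implies |2/t − (1/3)| < ε.
|2/t − (1/3)| = 2·|6 − t|/(6·|t|) = 2|t − 6|/(6|t|).
Require δ ≤ 3 so that |t| > 6 − 3 = 3, hence 6|t| > 18.
Then |2/t − (1/3)| < 2|t − 6|/18, which is < ε when |t − 6| < 9ε.
Take δ = min(3, 9ε). Then 0 < |t − 6| < δ gives both |t − 6| < 3 and |t − 6| < 9ε, so |2/t − (1/3)| < ε.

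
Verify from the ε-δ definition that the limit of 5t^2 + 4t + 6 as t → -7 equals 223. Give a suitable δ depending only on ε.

δ = min(1, ε/71)

Suppose ε > 0. We want δ > 0 such that 0 < |t + 7| < δ implies |(5t^2 + 4t + 6) − 223| < ε.
(5t^2 + 4t + 6) − 223 = 5t^2 + 4t - 217 = (t + 7)(5t - 31).
So |(5t^2 + 4t + 6) − 223| = |t + 7|·|5t - 31|.
Assume first that |t + 7| < 1, so |t| < 8. Then |5t - 31| ≤ 5·8 + 31 = 71.
Hence |(5t^2 + 4t + 6) − 223| ≤ 71|t + 7| < ε provided |t + 7| < ε/71.
Take δ = min(1, ε/71). Then 0 < |t + 7| < δ gives both |t + 7| < 1 and |t + 7| < ε/71, so |(5t^2 + 4t + 6) − 223| < ε.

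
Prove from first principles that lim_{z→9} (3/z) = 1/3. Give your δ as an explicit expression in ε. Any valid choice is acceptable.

δ = min(9/2, (27/2)ε)

Suppose ε > 0. We seek δ > 0 such that 0 < |z − 9| < δ implies |3/z − (1/3)| < ε.
|3/z − (1/3)| = 3·|9 − z|/(9·|z|) = 3|z − 9|/(9|z|).
Require δ ≤ 9/2 so that |z| > 9 − 9/2 = 9/2, hence 9|z| > 81/2.
Then |3/z − (1/3)| < 3|z − 9|/(81/2), which is < ε when |z − 9| < (27/2)ε.
Take δ = min(9/2, (27/2)ε). Then 0 < |z − 9| < δ gives both |z − 9| < 9/2 and |z − 9| < (27/2)ε, so |3/z − (1/3)| < ε.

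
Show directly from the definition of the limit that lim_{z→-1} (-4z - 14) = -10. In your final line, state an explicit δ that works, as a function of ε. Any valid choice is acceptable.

Let ε > 0. We need δ > 0 so that 0 < |z + 1| < δ implies |(-4z - 14) + 10| < ε.
|(-4z - 14) + 10| = |-4z - 4| = 4|z + 1|.
So 4|z + 1| < ε exactly when |z + 1| < ε/4.
Take δ = ε/4. If 0 < |z + 1| < δ then |(-4z - 14) + 10| = 4|z + 1| < 4·(ε/4) = ε.

δ = ε/4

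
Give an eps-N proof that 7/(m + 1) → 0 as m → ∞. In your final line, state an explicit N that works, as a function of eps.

Let eps > 0. For m ≥ 1, |7/(m + 1) − 0| = 7/(m + 1) ≤ 7/m.
We need 7/m < eps, i.e. m > 7/eps.
Take N = 7/eps. If m > N then |7/(m + 1)| ≤ 7/m < eps.

N = 7/eps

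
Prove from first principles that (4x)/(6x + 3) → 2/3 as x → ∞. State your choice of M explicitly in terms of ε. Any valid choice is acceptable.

M = (1/3)/ε

Let ε > 0. We seek M > 0 such that x > M implies |(4x)/(6x + 3) − (2/3)| < ε.
(4x)/(6x + 3) − (2/3) = (6(4x) − 4(6x + 3)) / (6(6x + 3)) = -12/(6(6x + 3)).
For x > 0 we have 6x + 3 > 6x, so |(4x)/(6x + 3) − (2/3)| = 12/(6(6x + 3)) < 12/(6·6x) = (1/3)/x.
Thus |(4x)/(6x + 3) − (2/3)| < ε whenever x > (1/3)/ε.
Take M = (1/3)/ε. If x > M then |(4x)/(6x + 3) − (2/3)| < (1/3)/x < ε.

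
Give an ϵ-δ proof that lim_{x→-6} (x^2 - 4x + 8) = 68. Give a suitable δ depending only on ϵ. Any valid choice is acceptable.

Fix ϵ > 0. We want δ > 0 such that 0 < |x + 6| < δ implies |(x^2 - 4x + 8) − 68| < ϵ.
(x^2 - 4x + 8) − 68 = x^2 - 4x - 60 = (x + 6)(x - 10).
So |(x^2 - 4x + 8) − 68| = |x + 6|·|x - 10|.
Assume first that |x + 6| < 1, so |x| < 7. Then |x - 10| ≤ 7 + 10 = 17.
Hence |(x^2 - 4x + 8) − 68| ≤ 17|x + 6| < ϵ provided |x + 6| < ϵ/17.
Choosing δ = min(1, ϵ/17) ensures both conditions, hence |(x^2 - 4x + 8) − 68| < ϵ.

δ = min(1, ϵ/17)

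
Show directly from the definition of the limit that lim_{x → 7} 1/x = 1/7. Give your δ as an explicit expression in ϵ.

Fix ϵ > 0. We seek δ > 0 such that 0 < |x − 7| < δ implies |1/x − (1/7)| < ϵ.
|1/x − (1/7)| = |7 − x|/(7·|x|) = |x − 7|/(7|x|).
Require δ ≤ 7/2 so that |x| > 7 − 7/2 = 7/2, hence 7|x| > 49/2.
Then |1/x − (1/7)| < |x − 7|/(49/2), which is < ϵ when |x − 7| < (49/2)ϵ.
Take δ = min(7/2, (49/2)ϵ). Then 0 < |x − 7| < δ gives both |x − 7| < 7/2 and |x − 7| < (49/2)ϵ, so |1/x − (1/7)| < ϵ.

δ = min(7/2, (49/2)ϵ)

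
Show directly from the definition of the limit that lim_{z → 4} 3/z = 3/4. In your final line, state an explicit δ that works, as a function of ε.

δ = min(2, (8/3)ε)

Suppose ε > 0. We seek δ > 0 such that 0 < |z − 4| < δ implies |3/z − (3/4)| < ε.
|3/z − (3/4)| = 3·|4 − z|/(4·|z|) = 3|z − 4|/(4|z|).
Restrict δ ≤ 2. Then |z − 4| < 2 gives |z| > 2, so 4|z| > 8.
Then |3/z − (3/4)| < 3|z − 4|/8, which is < ε when |z − 4| < (8/3)ε.
Take δ = min(2, (8/3)ε). Then 0 < |z − 4| < δ gives both |z − 4| < 2 and |z − 4| < (8/3)ε, so |3/z − (3/4)| < ε.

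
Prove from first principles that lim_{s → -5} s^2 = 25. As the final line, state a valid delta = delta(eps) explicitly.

Let eps > 0 be given. We seek delta > 0 with 0 < |s + 5| < delta ⇒ |s^2 − 25| < eps.
Factor: s^2 − 25 = (s + 5)(s - 5), so |s^2 − 25| = |s + 5|·|s - 5|.
Impose delta ≤ 1 so that |s| < 6; then |s - 5| ≤ 11.
Hence |s^2 − 25| ≤ 11|s + 5|, which is < eps once |s + 5| < eps/11.
Take delta = min(1, eps/11). If 0 < |s + 5| < delta then both bounds hold and |s^2 − 25| ≤ 11|s + 5| < 11·(eps/11) = eps.

delta = min(1, eps/11)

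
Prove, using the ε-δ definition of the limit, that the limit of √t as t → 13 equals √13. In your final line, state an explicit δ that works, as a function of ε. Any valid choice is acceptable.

Suppose ε > 0. We want δ > 0 such that 0 < |t − 13| < δ implies |√t − √13| < ε.
Rationalise: √t − √13 = (t − 13)/(√t + √13), so |√t − √13| = |t − 13|/(√t + √13).
Restrict δ ≤ 13 so that |t − 13| < 13 forces t > 0, and then √t + √13 > √13.
Hence |√t − √13| < |t − 13|/√13, which is < ε once |t − 13| < √13·ε.
Take δ = min(13, √13·ε). If 0 < |t − 13| < δ then t > 0 and |√t − √13| < |t − 13|/√13 < ε.

δ = min(13, √13·ε)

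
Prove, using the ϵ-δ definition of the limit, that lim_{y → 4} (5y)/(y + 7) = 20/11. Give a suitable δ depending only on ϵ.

Let ϵ > 0. We want δ > 0 with 0 < |y − 4| < δ ⇒ |(5y)/(y + 7) − (20/11)| < ϵ.
Combining over a common denominator, (5y)/(y + 7) − (20/11) = [(5y)·11 − 20·(y + 7)] / [11·(y + 7)] = 35(y − 4) / (11(y + 7)).
So |(5y)/(y + 7) − (20/11)| = 35|y − 4| / (11·|y + 7|).
Require δ ≤ 11/2, so |y + 7| ≥ |11| − |y − 4| > 11 − 11/2 = 11/2.
Hence |(5y)/(y + 7) − (20/11)| < 35|y − 4|/(11·(11/2)) = (70/121)|y − 4|, which is < ϵ once |y − 4| < (121/70)ϵ.
Take δ = min(11/2, (121/70)ϵ). Then 0 < |y − 4| < δ forces both bounds, so |(5y)/(y + 7) − (20/11)| < ϵ.

δ = min(11/2, (121/70)ϵ)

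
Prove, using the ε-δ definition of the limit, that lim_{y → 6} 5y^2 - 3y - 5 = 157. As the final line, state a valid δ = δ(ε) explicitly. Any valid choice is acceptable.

Let ε > 0. We want δ > 0 such that 0 < |y − 6| < δ implies |(5y^2 - 3y - 5) − 157| < ε.
(5y^2 - 3y - 5) − 157 = 5y^2 - 3y - 162 = (y − 6)(5y + 27).
So |(5y^2 - 3y - 5) − 157| = |y − 6|·|5y + 27|.
Require δ ≤ 1. Then |y − 6| < 1 gives |y| < 7, and by the triangle inequality |5y + 27| ≤ 5·7 + 27 = 62.
Hence |(5y^2 - 3y - 5) − 157| ≤ 62|y − 6| < ε provided |y − 6| < ε/62.
Take δ = min(1, ε/62). Then 0 < |y − 6| < δ gives both |y − 6| < 1 and |y − 6| < ε/62, so |(5y^2 - 3y - 5) − 157| < ε.

δ = min(1, ε/62)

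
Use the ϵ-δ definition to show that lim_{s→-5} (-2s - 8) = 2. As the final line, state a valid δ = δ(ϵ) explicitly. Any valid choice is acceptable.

δ = ϵ/2

Suppose ϵ > 0. We need δ > 0 so that 0 < |s + 5| < δ implies |(-2s - 8) − 2| < ϵ.
|(-2s - 8) − 2| = |-2s - 10| = 2|s + 5|.
So 2|s + 5| < ϵ exactly when |s + 5| < ϵ/2.
Take δ = ϵ/2. If 0 < |s + 5| < δ then |(-2s - 8) − 2| = 2|s + 5| < 2·(ϵ/2) = ϵ.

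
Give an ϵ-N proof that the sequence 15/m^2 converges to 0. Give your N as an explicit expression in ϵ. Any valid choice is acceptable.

N = (15/ϵ)^{1/2}

Let ϵ > 0 be given. For m ≥ 1, |15/m^2 − 0| = 15/m^2.
15/m^2 < ϵ ⇔ m^2 > 15/ϵ ⇔ m > (15/ϵ)^{1/2}.
Take N = (15/ϵ)^{1/2}. Then m > N implies 15/m^2 < ϵ.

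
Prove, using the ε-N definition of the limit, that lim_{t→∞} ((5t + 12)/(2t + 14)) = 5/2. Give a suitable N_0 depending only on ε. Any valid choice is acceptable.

Let ε > 0 be given. We seek N_0 > 0 such that t > N_0 implies |(5t + 12)/(2t + 14) − (5/2)| < ε.
(5t + 12)/(2t + 14) − (5/2) = (2(5t + 12) − 5(2t + 14)) / (2(2t + 14)) = -46/(2(2t + 14)).
For t > 0 we have 2t + 14 > 2t, so |(5t + 12)/(2t + 14) − (5/2)| = 46/(2(2t + 14)) < 46/(2·2t) = (23/2)/t.
Thus |(5t + 12)/(2t + 14) − (5/2)| < ε whenever t > (23/2)/ε.
Take N_0 = (23/2)/ε. If t > N_0 then |(5t + 12)/(2t + 14) − (5/2)| < (23/2)/t < ε.

N_0 = (23/2)/ε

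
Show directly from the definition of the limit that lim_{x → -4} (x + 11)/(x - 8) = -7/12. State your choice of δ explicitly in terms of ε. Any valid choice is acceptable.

Let ε > 0. We want δ > 0 with 0 < |x + 4| < δ ⇒ |(x + 11)/(x - 8) + 7/12| < ε.
Combining over a common denominator, (x + 11)/(x - 8) + 7/12 = [(x + 11)·(-12) − 7·(x - 8)] / [(-12)·(x - 8)] = -19(x + 4) / ((-12)(x - 8)).
So |(x + 11)/(x - 8) + 7/12| = 19|x + 4| / (12·|x − 8|).
Restrict δ ≤ 6. Then |x + 4| < 6 gives |x − 8| = |(x + 4) + (-12)| ≥ 12 − 6 = 6.
Hence |(x + 11)/(x - 8) + 7/12| < 19|x + 4|/(12·6) = (19/72)|x + 4|, which is < ε once |x + 4| < (72/19)ε.
Take δ = min(6, (72/19)ε). Then 0 < |x + 4| < δ forces both bounds, so |(x + 11)/(x - 8) + 7/12| < ε.

δ = min(6, (72/19)ε)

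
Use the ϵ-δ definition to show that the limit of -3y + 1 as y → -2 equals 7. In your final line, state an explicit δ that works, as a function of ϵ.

δ = ϵ/3

Let ϵ > 0 be given. We need δ > 0 so that 0 < |y + 2| < δ implies |(-3y + 1) − 7| < ϵ.
|(-3y + 1) − 7| = |-3y - 6| = 3|y + 2|.
Thus it suffices that |y + 2| < ϵ/3.
Take δ = ϵ/3. If 0 < |y + 2| < δ then |(-3y + 1) − 7| = 3|y + 2| < 3·(ϵ/3) = ϵ.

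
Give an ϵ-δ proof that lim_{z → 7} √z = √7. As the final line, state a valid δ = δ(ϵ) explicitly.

Fix ϵ > 0. We want δ > 0 such that 0 < |z − 7| < δ implies |√z − √7| < ϵ.
Rationalise: √z − √7 = (z − 7)/(√z + √7), so |√z − √7| = |z − 7|/(√z + √7).
Restrict δ ≤ 7 so that |z − 7| < 7 forces z > 0, and then √z + √7 > √7.
Hence |√z − √7| < |z − 7|/√7, which is < ϵ once |z − 7| < √7·ϵ.
Take δ = min(7, √7·ϵ). If 0 < |z − 7| < δ then z > 0 and |√z − √7| < |z − 7|/√7 < ϵ.

δ = min(7, √7·ϵ)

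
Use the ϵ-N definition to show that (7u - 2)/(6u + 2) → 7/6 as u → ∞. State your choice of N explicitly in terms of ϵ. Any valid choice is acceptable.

N = (13/18)/ϵ

Let ϵ > 0 be given. We seek N > 0 such that u > N implies |(7u - 2)/(6u + 2) − (7/6)| < ϵ.
(7u - 2)/(6u + 2) − (7/6) = (6(7u - 2) − 7(6u + 2)) / (6(6u + 2)) = -26/(6(6u + 2)).
For u > 0 we have 6u + 2 > 6u, so |(7u - 2)/(6u + 2) − (7/6)| = 26/(6(6u + 2)) < 26/(6·6u) = (13/18)/u.
Thus |(7u - 2)/(6u + 2) − (7/6)| < ϵ whenever u > (13/18)/ϵ.
Take N = (13/18)/ϵ. If u > N then |(7u - 2)/(6u + 2) − (7/6)| < (13/18)/u < ϵ.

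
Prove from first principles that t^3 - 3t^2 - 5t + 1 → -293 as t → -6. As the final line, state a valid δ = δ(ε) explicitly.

δ = min(1, ε/161)

Let ε > 0 be given. We want δ > 0 such that 0 < |t + 6| < δ implies |(t^3 - 3t^2 - 5t + 1) + 293| < ε.
(t^3 - 3t^2 - 5t + 1) + 293 = t^3 - 3t^2 - 5t + 294 = (t + 6)(t^2 - 9t + 49).
So |(t^3 - 3t^2 - 5t + 1) + 293| = |t + 6|·|t^2 - 9t + 49|.
Assume first that |t + 6| < 1, so |t| < 7. Then |t^2 - 9t + 49| ≤ 7^2 + 9·7 + 49 = 161.
Hence |(t^3 - 3t^2 - 5t + 1) + 293| ≤ 161|t + 6| < ε provided |t + 6| < ε/161.
Choosing δ = min(1, ε/161) ensures both conditions, hence |(t^3 - 3t^2 - 5t + 1) + 293| < ε.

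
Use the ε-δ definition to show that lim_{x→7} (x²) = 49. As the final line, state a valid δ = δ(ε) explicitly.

Fix ε > 0. We seek δ > 0 with 0 < |x − 7| < δ ⇒ |x² − 49| < ε.
Factor: x² − 49 = (x − 7)(x + 7), so |x² − 49| = |x − 7|·|x + 7|.
Restrict δ ≤ 1. Then |x − 7| < 1 gives |x| < 8, so by the triangle inequality |x + 7| ≤ 8 + 7 = 15.
Hence |x² − 49| ≤ 15|x − 7|, which is < ε once |x − 7| < ε/15.
Take δ = min(1, ε/15). If 0 < |x − 7| < δ then both bounds hold and |x² − 49| ≤ 15|x − 7| < 15·(ε/15) = ε.

δ = min(1, ε/15)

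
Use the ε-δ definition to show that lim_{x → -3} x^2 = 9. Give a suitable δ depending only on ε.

Let ε > 0 be given. We seek δ > 0 with 0 < |x + 3| < δ ⇒ |x^2 − 9| < ε.
Factor: x^2 − 9 = (x + 3)(x - 3), so |x^2 − 9| = |x + 3|·|x - 3|.
Restrict δ ≤ 1. Then |x + 3| < 1 gives |x| < 4, so by the triangle inequality |x - 3| ≤ 4 + 3 = 7.
Hence |x^2 − 9| ≤ 7|x + 3|, which is < ε once |x + 3| < ε/7.
Take δ = min(1, ε/7). If 0 < |x + 3| < δ then both bounds hold and |x^2 − 9| ≤ 7|x + 3| < 7·(ε/7) = ε.

δ = min(1, ε/7)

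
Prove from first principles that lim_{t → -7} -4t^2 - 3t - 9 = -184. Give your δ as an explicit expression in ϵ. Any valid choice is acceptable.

δ = min(1, ϵ/57)

Let ϵ > 0. We want δ > 0 such that 0 < |t + 7| < δ implies |(-4t^2 - 3t - 9) + 184| < ϵ.
(-4t^2 - 3t - 9) + 184 = -4t^2 - 3t + 175 = (t + 7)(-4t + 25).
So |(-4t^2 - 3t - 9) + 184| = |t + 7|·|-4t + 25|.
Assume first that |t + 7| < 1, so |t| < 8. Then |-4t + 25| ≤ 4·8 + 25 = 57.
Hence |(-4t^2 - 3t - 9) + 184| ≤ 57|t + 7| < ϵ provided |t + 7| < ϵ/57.
Choosing δ = min(1, ϵ/57) ensures both conditions, hence |(-4t^2 - 3t - 9) + 184| < ϵ.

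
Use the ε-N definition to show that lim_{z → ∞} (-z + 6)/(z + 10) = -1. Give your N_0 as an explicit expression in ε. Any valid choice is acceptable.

Fix ε > 0. We seek N_0 > 0 such that z > N_0 implies |(-z + 6)/(z + 10) + 1| < ε.
(-z + 6)/(z + 10) + 1 = ((-z + 6) − (-1)(z + 10)) / ((z + 10)) = 16/((z + 10)).
For z > 0 we have z + 10 > z, so |(-z + 6)/(z + 10) + 1| = 16/((z + 10)) < 16/(z) = 16/z.
Thus |(-z + 6)/(z + 10) + 1| < ε whenever z > 16/ε.
Take N_0 = 16/ε. If z > N_0 then |(-z + 6)/(z + 10) + 1| < 16/z < ε.

N_0 = 16/ε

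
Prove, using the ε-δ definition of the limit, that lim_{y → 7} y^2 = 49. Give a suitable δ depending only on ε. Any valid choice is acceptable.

Let ε > 0 be given. We seek δ > 0 with 0 < |y − 7| < δ ⇒ |y^2 − 49| < ε.
Factor: y^2 − 49 = (y − 7)(y + 7), so |y^2 − 49| = |y − 7|·|y + 7|.
Impose δ ≤ 1 so that |y| < 8; then |y + 7| ≤ 15.
Hence |y^2 − 49| ≤ 15|y − 7|, which is < ε once |y − 7| < ε/15.
Take δ = min(1, ε/15). If 0 < |y − 7| < δ then both bounds hold and |y^2 − 49| ≤ 15|y − 7| < 15·(ε/15) = ε.

δ = min(1, ε/15)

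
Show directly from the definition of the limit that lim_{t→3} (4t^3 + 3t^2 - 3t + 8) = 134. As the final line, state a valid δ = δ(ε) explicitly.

δ = min(1, ε/166)

Let ε > 0. We want δ > 0 such that 0 < |t − 3| < δ implies |(4t^3 + 3t^2 - 3t + 8) − 134| < ε.
(4t^3 + 3t^2 - 3t + 8) − 134 = 4t^3 + 3t^2 - 3t - 126 = (t − 3)(4t^2 + 15t + 42).
So |(4t^3 + 3t^2 - 3t + 8) − 134| = |t − 3|·|4t^2 + 15t + 42|.
Assume first that |t − 3| < 1, so |t| < 4. Then |4t^2 + 15t + 42| ≤ 4·4^2 + 15·4 + 42 = 166.
Hence |(4t^3 + 3t^2 - 3t + 8) − 134| ≤ 166|t − 3| < ε provided |t − 3| < ε/166.
Take δ = min(1, ε/166). Then 0 < |t − 3| < δ gives both |t − 3| < 1 and |t − 3| < ε/166, so |(4t^3 + 3t^2 - 3t + 8) − 134| < ε.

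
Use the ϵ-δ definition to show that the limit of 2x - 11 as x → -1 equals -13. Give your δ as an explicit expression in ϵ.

Let ϵ > 0 be given. We need δ > 0 so that 0 < |x + 1| < δ implies |(2x - 11) + 13| < ϵ.
Since (2x - 11) + 13 = 2(x + 1), we have |(2x - 11) + 13| = 2|x + 1|.
Thus it suffices that |x + 1| < ϵ/2.
Choosing δ = ϵ/2 gives |(2x - 11) + 13| = 2|x + 1| < ϵ whenever |x + 1| < δ.

δ = ϵ/2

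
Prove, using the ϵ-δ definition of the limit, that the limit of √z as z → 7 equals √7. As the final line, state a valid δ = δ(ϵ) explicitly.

Let ϵ > 0. We want δ > 0 such that 0 < |z − 7| < δ implies |√z − √7| < ϵ.
Rationalise: √z − √7 = (z − 7)/(√z + √7), so |√z − √7| = |z − 7|/(√z + √7).
Restrict δ ≤ 7 so that |z − 7| < 7 forces z > 0, and then √z + √7 > √7.
Hence |√z − √7| < |z − 7|/√7, which is < ϵ once |z − 7| < √7·ϵ.
Take δ = min(7, √7·ϵ). If 0 < |z − 7| < δ then z > 0 and |√z − √7| < |z − 7|/√7 < ϵ.

δ = min(7, √7·ϵ)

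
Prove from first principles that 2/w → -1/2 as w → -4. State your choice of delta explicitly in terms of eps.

Let eps > 0. We seek delta > 0 such that 0 < |w + 4| < delta implies |2/w + 1/2| < eps.
|2/w + 1/2| = 2·|-4 − w|/(4·|w|) = 2|w + 4|/(4|w|).
Restrict delta ≤ 2. Then |w + 4| < 2 gives |w| > 2, so 4|w| > 8.
Then |2/w + 1/2| < 2|w + 4|/8, which is < eps when |w + 4| < 4eps.
Take delta = min(2, 4eps). Then 0 < |w + 4| < delta gives both |w + 4| < 2 and |w + 4| < 4eps, so |2/w + 1/2| < eps.

delta = min(2, 4eps)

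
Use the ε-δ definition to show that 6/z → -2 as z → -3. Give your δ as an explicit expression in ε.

Suppose ε > 0. We seek δ > 0 such that 0 < |z + 3| < δ implies |6/z + 2| < ε.
|6/z + 2| = 6·|-3 − z|/(3·|z|) = 6|z + 3|/(3|z|).
Require δ ≤ 3/2 so that |z| > 3 − 3/2 = 3/2, hence 3|z| > 9/2.
Then |6/z + 2| < 6|z + 3|/(9/2), which is < ε when |z + 3| < (3/4)ε.
Take δ = min(3/2, (3/4)ε). Then 0 < |z + 3| < δ gives both |z + 3| < 3/2 and |z + 3| < (3/4)ε, so |6/z + 2| < ε.

δ = min(3/2, (3/4)ε)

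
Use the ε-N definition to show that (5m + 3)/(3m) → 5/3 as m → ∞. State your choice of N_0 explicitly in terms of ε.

Suppose ε > 0. For m ≥ 1, |(5m + 3)/(3m) − (5/3)| = |9|/(3(3m)) = 9/(3(3m)).
Since 3m ≥ 3m for m ≥ 1, this is ≤ 9/(3·3m) = 1/m.
So |(5m + 3)/(3m) − (5/3)| < ε whenever m > 1/ε.
Take N_0 = 1/ε. If m > N_0 then |(5m + 3)/(3m) − (5/3)| ≤ 1/m < ε.

N_0 = 1/ε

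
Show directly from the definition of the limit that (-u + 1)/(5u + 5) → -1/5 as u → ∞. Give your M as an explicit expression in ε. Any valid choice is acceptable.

Fix ε > 0. We seek M > 0 such that u > M implies |(-u + 1)/(5u + 5) + 1/5| < ε.
(-u + 1)/(5u + 5) + 1/5 = (5(-u + 1) − (-1)(5u + 5)) / (5(5u + 5)) = 10/(5(5u + 5)).
For u > 0 we have 5u + 5 > 5u, so |(-u + 1)/(5u + 5) + 1/5| = 10/(5(5u + 5)) < 10/(5·5u) = (2/5)/u.
Thus |(-u + 1)/(5u + 5) + 1/5| < ε whenever u > (2/5)/ε.
Take M = (2/5)/ε. If u > M then |(-u + 1)/(5u + 5) + 1/5| < (2/5)/u < ε.

M = (2/5)/ε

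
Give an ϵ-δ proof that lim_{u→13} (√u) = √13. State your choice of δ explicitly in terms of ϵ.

δ = min(13, √13·ϵ)

Let ϵ > 0 be given. We want δ > 0 such that 0 < |u − 13| < δ implies |√u − √13| < ϵ.
Multiplying by the conjugate, |√u − √13| = |u − 13|/(√u + √13).
Restrict δ ≤ 13 so that |u − 13| < 13 forces u > 0, and then √u + √13 > √13.
Hence |√u − √13| < |u − 13|/√13, which is < ϵ once |u − 13| < √13·ϵ.
Take δ = min(13, √13·ϵ). If 0 < |u − 13| < δ then u > 0 and |√u − √13| < |u − 13|/√13 < ϵ.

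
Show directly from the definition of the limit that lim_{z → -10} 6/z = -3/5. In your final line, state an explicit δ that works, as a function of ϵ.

δ = min(5, (25/3)ϵ)

Fix ϵ > 0. We seek δ > 0 such that 0 < |z + 10| < δ implies |6/z + 3/5| < ϵ.
|6/z + 3/5| = 6·|-10 − z|/(10·|z|) = 6|z + 10|/(10|z|).
Restrict δ ≤ 5. Then |z + 10| < 5 gives |z| > 5, so 10|z| > 50.
Then |6/z + 3/5| < 6|z + 10|/50, which is < ϵ when |z + 10| < (25/3)ϵ.
Take δ = min(5, (25/3)ϵ). Then 0 < |z + 10| < δ gives both |z + 10| < 5 and |z + 10| < (25/3)ϵ, so |6/z + 3/5| < ϵ.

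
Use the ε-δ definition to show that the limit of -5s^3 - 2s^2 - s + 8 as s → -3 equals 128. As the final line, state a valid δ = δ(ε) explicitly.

Fix ε > 0. We want δ > 0 such that 0 < |s + 3| < δ implies |(-5s^3 - 2s^2 - s + 8) − 128| < ε.
(-5s^3 - 2s^2 - s + 8) − 128 = -5s^3 - 2s^2 - s - 120 = (s + 3)(-5s^2 + 13s - 40).
So |(-5s^3 - 2s^2 - s + 8) − 128| = |s + 3|·|-5s^2 + 13s - 40|.
Assume first that |s + 3| < 1, so |s| < 4. Then |-5s^2 + 13s - 40| ≤ 5·4^2 + 13·4 + 40 = 172.
Hence |(-5s^3 - 2s^2 - s + 8) − 128| ≤ 172|s + 3| < ε provided |s + 3| < ε/172.
Choosing δ = min(1, ε/172) ensures both conditions, hence |(-5s^3 - 2s^2 - s + 8) − 128| < ε.

δ = min(1, ε/172)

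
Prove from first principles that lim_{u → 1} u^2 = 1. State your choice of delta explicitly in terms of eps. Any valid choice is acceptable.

delta = min(2, eps/4)

Fix eps > 0. We seek delta > 0 with 0 < |u − 1| < delta ⇒ |u^2 − 1| < eps.
Factor: u^2 − 1 = (u − 1)(u + 1), so |u^2 − 1| = |u − 1|·|u + 1|.
Impose delta ≤ 2 so that |u| < 3; then |u + 1| ≤ 4.
Hence |u^2 − 1| ≤ 4|u − 1|, which is < eps once |u − 1| < eps/4.
Take delta = min(2, eps/4). If 0 < |u − 1| < delta then both bounds hold and |u^2 − 1| ≤ 4|u − 1| < 4·(eps/4) = eps.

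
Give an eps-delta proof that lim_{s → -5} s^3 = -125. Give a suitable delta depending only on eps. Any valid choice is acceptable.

Let eps > 0 be given. We seek delta > 0 with 0 < |s + 5| < delta ⇒ |s^3 + 125| < eps.
Factor: s^3 + 125 = (s + 5)(s^2 - 5s + 25), so |s^3 + 125| = |s + 5|·|s^2 - 5s + 25|.
Impose delta ≤ 1 so that |s| < 6; then |s^2 - 5s + 25| ≤ 91.
Hence |s^3 + 125| ≤ 91|s + 5|, which is < eps once |s + 5| < eps/91.
Take delta = min(1, eps/91). If 0 < |s + 5| < delta then both bounds hold and |s^3 + 125| ≤ 91|s + 5| < 91·(eps/91) = eps.

delta = min(1, eps/91)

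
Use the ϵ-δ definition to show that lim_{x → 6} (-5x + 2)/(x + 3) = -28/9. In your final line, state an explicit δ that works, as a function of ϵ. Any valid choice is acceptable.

Fix ϵ > 0. We want δ > 0 with 0 < |x − 6| < δ ⇒ |(-5x + 2)/(x + 3) + 28/9| < ϵ.
Combining over a common denominator, (-5x + 2)/(x + 3) + 28/9 = [(-5x + 2)·9 − (-28)·(x + 3)] / [9·(x + 3)] = -17(x − 6) / (9(x + 3)).
So |(-5x + 2)/(x + 3) + 28/9| = 17|x − 6| / (9·|x + 3|).
Require δ ≤ 9/2, so |x + 3| ≥ |9| − |x − 6| > 9 − 9/2 = 9/2.
Hence |(-5x + 2)/(x + 3) + 28/9| < 17|x − 6|/(9·(9/2)) = (34/81)|x − 6|, which is < ϵ once |x − 6| < (81/34)ϵ.
Take δ = min(9/2, (81/34)ϵ). Then 0 < |x − 6| < δ forces both bounds, so |(-5x + 2)/(x + 3) + 28/9| < ϵ.

δ = min(9/2, (81/34)ϵ)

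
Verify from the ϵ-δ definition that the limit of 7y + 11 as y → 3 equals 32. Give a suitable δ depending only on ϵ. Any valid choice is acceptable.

δ = ϵ/7

Fix ϵ > 0. We need δ > 0 so that 0 < |y − 3| < δ implies |(7y + 11) − 32| < ϵ.
Since (7y + 11) − 32 = 7(y − 3), we have |(7y + 11) − 32| = 7|y − 3|.
Thus it suffices that |y − 3| < ϵ/7.
Choosing δ = ϵ/7 gives |(7y + 11) − 32| = 7|y − 3| < ϵ whenever |y − 3| < δ.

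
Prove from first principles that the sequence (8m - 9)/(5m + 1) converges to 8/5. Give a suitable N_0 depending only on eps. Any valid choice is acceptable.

N_0 = (53/25)/eps

Let eps > 0 be given. For m ≥ 1, |(8m - 9)/(5m + 1) − (8/5)| = |-53|/(5(5m + 1)) = 53/(5(5m + 1)).
Since 5m + 1 ≥ 5m for m ≥ 1, this is ≤ 53/(5·5m) = (53/25)/m.
So |(8m - 9)/(5m + 1) − (8/5)| < eps whenever m > (53/25)/eps.
Take N_0 = (53/25)/eps. If m > N_0 then |(8m - 9)/(5m + 1) − (8/5)| ≤ (53/25)/m < eps.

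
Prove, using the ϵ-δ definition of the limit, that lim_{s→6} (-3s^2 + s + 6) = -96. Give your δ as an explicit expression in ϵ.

Fix ϵ > 0. We want δ > 0 such that 0 < |s − 6| < δ implies |(-3s^2 + s + 6) + 96| < ϵ.
(-3s^2 + s + 6) + 96 = -3s^2 + s + 102 = (s − 6)(-3s - 17).
So |(-3s^2 + s + 6) + 96| = |s − 6|·|-3s - 17|.
Require δ ≤ 2. Then |s − 6| < 2 gives |s| < 8, and by the triangle inequality |-3s - 17| ≤ 3·8 + 17 = 41.
Hence |(-3s^2 + s + 6) + 96| ≤ 41|s − 6| < ϵ provided |s − 6| < ϵ/41.
Choosing δ = min(2, ϵ/41) ensures both conditions, hence |(-3s^2 + s + 6) + 96| < ϵ.

δ = min(2, ϵ/41)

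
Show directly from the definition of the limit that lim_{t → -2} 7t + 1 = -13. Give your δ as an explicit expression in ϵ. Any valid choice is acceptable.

δ = ϵ/7

Fix ϵ > 0. We need δ > 0 so that 0 < |t + 2| < δ implies |(7t + 1) + 13| < ϵ.
Since (7t + 1) + 13 = 7(t + 2), we have |(7t + 1) + 13| = 7|t + 2|.
So 7|t + 2| < ϵ exactly when |t + 2| < ϵ/7.
Take δ = ϵ/7. If 0 < |t + 2| < δ then |(7t + 1) + 13| = 7|t + 2| < 7·(ϵ/7) = ϵ.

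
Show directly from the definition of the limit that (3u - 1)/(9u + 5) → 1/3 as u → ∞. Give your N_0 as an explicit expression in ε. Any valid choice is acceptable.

N_0 = (8/27)/ε

Suppose ε > 0. We seek N_0 > 0 such that u > N_0 implies |(3u - 1)/(9u + 5) − (1/3)| < ε.
(3u - 1)/(9u + 5) − (1/3) = (9(3u - 1) − 3(9u + 5)) / (9(9u + 5)) = -24/(9(9u + 5)).
For u > 0 we have 9u + 5 > 9u, so |(3u - 1)/(9u + 5) − (1/3)| = 24/(9(9u + 5)) < 24/(9·9u) = (8/27)/u.
Thus |(3u - 1)/(9u + 5) − (1/3)| < ε whenever u > (8/27)/ε.
Take N_0 = (8/27)/ε. If u > N_0 then |(3u - 1)/(9u + 5) − (1/3)| < (8/27)/u < ε.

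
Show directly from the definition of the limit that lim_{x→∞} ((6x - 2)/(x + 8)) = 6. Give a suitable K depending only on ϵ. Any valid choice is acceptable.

Let ϵ > 0. We seek K > 0 such that x > K implies |(6x - 2)/(x + 8) − 6| < ϵ.
(6x - 2)/(x + 8) − 6 = ((6x - 2) − 6(x + 8)) / ((x + 8)) = -50/((x + 8)).
For x > 0 we have x + 8 > x, so |(6x - 2)/(x + 8) − 6| = 50/((x + 8)) < 50/(x) = 50/x.
Thus |(6x - 2)/(x + 8) − 6| < ϵ whenever x > 50/ϵ.
Take K = 50/ϵ. If x > K then |(6x - 2)/(x + 8) − 6| < 50/x < ϵ.

K = 50/ϵ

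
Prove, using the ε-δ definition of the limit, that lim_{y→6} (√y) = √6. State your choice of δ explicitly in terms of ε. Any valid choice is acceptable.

δ = min(6, √6·ε)

Suppose ε > 0. We want δ > 0 such that 0 < |y − 6| < δ implies |√y − √6| < ε.
Multiplying by the conjugate, |√y − √6| = |y − 6|/(√y + √6).
Restrict δ ≤ 6 so that |y − 6| < 6 forces y > 0, and then √y + √6 > √6.
Hence |√y − √6| < |y − 6|/√6, which is < ε once |y − 6| < √6·ε.
Take δ = min(6, √6·ε). If 0 < |y − 6| < δ then y > 0 and |√y − √6| < |y − 6|/√6 < ε.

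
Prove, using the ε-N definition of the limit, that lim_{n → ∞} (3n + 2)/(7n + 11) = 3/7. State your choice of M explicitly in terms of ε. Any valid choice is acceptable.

Suppose ε > 0. For n ≥ 1, |(3n + 2)/(7n + 11) − (3/7)| = |-19|/(7(7n + 11)) = 19/(7(7n + 11)).
Since 7n + 11 ≥ 7n for n ≥ 1, this is ≤ 19/(7·7n) = (19/49)/n.
So |(3n + 2)/(7n + 11) − (3/7)| < ε whenever n > (19/49)/ε.
Take M = (19/49)/ε. If n > M then |(3n + 2)/(7n + 11) − (3/7)| ≤ (19/49)/n < ε.

M = (19/49)/ε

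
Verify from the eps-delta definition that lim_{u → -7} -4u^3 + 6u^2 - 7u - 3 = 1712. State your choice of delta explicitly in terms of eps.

delta = min(1, eps/773)

Fix eps > 0. We want delta > 0 such that 0 < |u + 7| < delta implies |(-4u^3 + 6u^2 - 7u - 3) − 1712| < eps.
(-4u^3 + 6u^2 - 7u - 3) − 1712 = -4u^3 + 6u^2 - 7u - 1715 = (u + 7)(-4u^2 + 34u - 245).
So |(-4u^3 + 6u^2 - 7u - 3) − 1712| = |u + 7|·|-4u^2 + 34u - 245|.
Assume first that |u + 7| < 1, so |u| < 8. Then |-4u^2 + 34u - 245| ≤ 4·8^2 + 34·8 + 245 = 773.
Hence |(-4u^3 + 6u^2 - 7u - 3) − 1712| ≤ 773|u + 7| < eps provided |u + 7| < eps/773.
Choosing delta = min(1, eps/773) ensures both conditions, hence |(-4u^3 + 6u^2 - 7u - 3) − 1712| < eps.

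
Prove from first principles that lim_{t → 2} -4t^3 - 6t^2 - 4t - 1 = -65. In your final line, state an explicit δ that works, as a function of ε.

δ = min(1, ε/110)

Let ε > 0 be given. We want δ > 0 such that 0 < |t − 2| < δ implies |(-4t^3 - 6t^2 - 4t - 1) + 65| < ε.
(-4t^3 - 6t^2 - 4t - 1) + 65 = -4t^3 - 6t^2 - 4t + 64 = (t − 2)(-4t^2 - 14t - 32).
So |(-4t^3 - 6t^2 - 4t - 1) + 65| = |t − 2|·|-4t^2 - 14t - 32|.
Assume first that |t − 2| < 1, so |t| < 3. Then |-4t^2 - 14t - 32| ≤ 4·3^2 + 14·3 + 32 = 110.
Hence |(-4t^3 - 6t^2 - 4t - 1) + 65| ≤ 110|t − 2| < ε provided |t − 2| < ε/110.
Choosing δ = min(1, ε/110) ensures both conditions, hence |(-4t^3 - 6t^2 - 4t - 1) + 65| < ε.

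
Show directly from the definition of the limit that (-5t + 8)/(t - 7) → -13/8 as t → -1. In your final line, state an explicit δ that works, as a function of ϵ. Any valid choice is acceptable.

Let ϵ > 0 be given. We want δ > 0 with 0 < |t + 1| < δ ⇒ |(-5t + 8)/(t - 7) + 13/8| < ϵ.
Combining over a common denominator, (-5t + 8)/(t - 7) + 13/8 = [(-5t + 8)·(-8) − 13·(t - 7)] / [(-8)·(t - 7)] = 27(t + 1) / ((-8)(t - 7)).
So |(-5t + 8)/(t - 7) + 13/8| = 27|t + 1| / (8·|t − 7|).
Restrict δ ≤ 4. Then |t + 1| < 4 gives |t − 7| = |(t + 1) + (-8)| ≥ 8 − 4 = 4.
Hence |(-5t + 8)/(t - 7) + 13/8| < 27|t + 1|/(8·4) = (27/32)|t + 1|, which is < ϵ once |t + 1| < (32/27)ϵ.
Take δ = min(4, (32/27)ϵ). Then 0 < |t + 1| < δ forces both bounds, so |(-5t + 8)/(t - 7) + 13/8| < ϵ.

δ = min(4, (32/27)ϵ)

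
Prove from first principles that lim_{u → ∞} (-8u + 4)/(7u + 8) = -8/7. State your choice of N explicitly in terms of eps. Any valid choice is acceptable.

N = (92/49)/eps

Let eps > 0 be given. We seek N > 0 such that u > N implies |(-8u + 4)/(7u + 8) + 8/7| < eps.
(-8u + 4)/(7u + 8) + 8/7 = (7(-8u + 4) − (-8)(7u + 8)) / (7(7u + 8)) = 92/(7(7u + 8)).
For u > 0 we have 7u + 8 > 7u, so |(-8u + 4)/(7u + 8) + 8/7| = 92/(7(7u + 8)) < 92/(7·7u) = (92/49)/u.
Thus |(-8u + 4)/(7u + 8) + 8/7| < eps whenever u > (92/49)/eps.
Take N = (92/49)/eps. If u > N then |(-8u + 4)/(7u + 8) + 8/7| < (92/49)/u < eps.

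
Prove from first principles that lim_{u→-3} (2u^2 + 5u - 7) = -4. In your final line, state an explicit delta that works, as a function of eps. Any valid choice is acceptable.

Let eps > 0. We want delta > 0 such that 0 < |u + 3| < delta implies |(2u^2 + 5u - 7) + 4| < eps.
(2u^2 + 5u - 7) + 4 = 2u^2 + 5u - 3 = (u + 3)(2u - 1).
So |(2u^2 + 5u - 7) + 4| = |u + 3|·|2u - 1|.
Assume first that |u + 3| < 2, so |u| < 5. Then |2u - 1| ≤ 2·5 + 1 = 11.
Hence |(2u^2 + 5u - 7) + 4| ≤ 11|u + 3| < eps provided |u + 3| < eps/11.
Take delta = min(2, eps/11). Then 0 < |u + 3| < delta gives both |u + 3| < 2 and |u + 3| < eps/11, so |(2u^2 + 5u - 7) + 4| < eps.

delta = min(2, eps/11)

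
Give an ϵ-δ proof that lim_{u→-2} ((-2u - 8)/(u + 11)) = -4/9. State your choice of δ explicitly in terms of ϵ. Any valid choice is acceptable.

Let ϵ > 0 be given. We want δ > 0 with 0 < |u + 2| < δ ⇒ |(-2u - 8)/(u + 11) + 4/9| < ϵ.
Combining over a common denominator, (-2u - 8)/(u + 11) + 4/9 = [(-2u - 8)·9 − (-4)·(u + 11)] / [9·(u + 11)] = -14(u + 2) / (9(u + 11)).
So |(-2u - 8)/(u + 11) + 4/9| = 14|u + 2| / (9·|u + 11|).
Require δ ≤ 9/2, so |u + 11| ≥ |9| − |u + 2| > 9 − 9/2 = 9/2.
Hence |(-2u - 8)/(u + 11) + 4/9| < 14|u + 2|/(9·(9/2)) = (28/81)|u + 2|, which is < ϵ once |u + 2| < (81/28)ϵ.
Take δ = min(9/2, (81/28)ϵ). Then 0 < |u + 2| < δ forces both bounds, so |(-2u - 8)/(u + 11) + 4/9| < ϵ.

δ = min(9/2, (81/28)ϵ)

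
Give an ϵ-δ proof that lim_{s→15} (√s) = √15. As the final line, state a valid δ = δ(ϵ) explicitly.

δ = min(15, √15·ϵ)

Fix ϵ > 0. We want δ > 0 such that 0 < |s − 15| < δ implies |√s − √15| < ϵ.
Multiplying by the conjugate, |√s − √15| = |s − 15|/(√s + √15).
Restrict δ ≤ 15 so that |s − 15| < 15 forces s > 0, and then √s + √15 > √15.
Hence |√s − √15| < |s − 15|/√15, which is < ϵ once |s − 15| < √15·ϵ.
Take δ = min(15, √15·ϵ). If 0 < |s − 15| < δ then s > 0 and |√s − √15| < |s − 15|/√15 < ϵ.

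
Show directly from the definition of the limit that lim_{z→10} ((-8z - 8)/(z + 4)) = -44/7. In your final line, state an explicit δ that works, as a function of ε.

δ = min(7, (49/12)ε)

Fix ε > 0. We want δ > 0 with 0 < |z − 10| < δ ⇒ |(-8z - 8)/(z + 4) + 44/7| < ε.
Combining over a common denominator, (-8z - 8)/(z + 4) + 44/7 = [(-8z - 8)·14 − (-88)·(z + 4)] / [14·(z + 4)] = -24(z − 10) / (14(z + 4)).
So |(-8z - 8)/(z + 4) + 44/7| = 24|z − 10| / (14·|z + 4|).
Restrict δ ≤ 7. Then |z − 10| < 7 gives |z + 4| = |(z − 10) + 14| ≥ 14 − 7 = 7.
Hence |(-8z - 8)/(z + 4) + 44/7| < 24|z − 10|/(14·7) = (12/49)|z − 10|, which is < ε once |z − 10| < (49/12)ε.
Take δ = min(7, (49/12)ε). Then 0 < |z − 10| < δ forces both bounds, so |(-8z - 8)/(z + 4) + 44/7| < ε.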